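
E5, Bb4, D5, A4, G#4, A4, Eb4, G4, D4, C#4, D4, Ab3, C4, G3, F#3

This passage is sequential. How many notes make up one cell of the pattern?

5

15 notes total. Splitting into 3 groups of 5:
E5 Bb4 D5 A4 G#4 | A4 Eb4 G4 D4 C#4 | D4 Ab3 C4 G3 F#3
That's a consistent down a 5th shift per cell, and no other grouping gives one.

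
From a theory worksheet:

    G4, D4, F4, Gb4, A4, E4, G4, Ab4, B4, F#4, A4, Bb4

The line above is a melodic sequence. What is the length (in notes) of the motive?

There are 12 notes; a 4-note unit gives 3 cells:
G4 D4 F4 Gb4 | A4 E4 G4 Ab4 | B4 F#4 A4 Bb4
Each cell is the previous one up a 2nd — so the unit is 4 notes.

4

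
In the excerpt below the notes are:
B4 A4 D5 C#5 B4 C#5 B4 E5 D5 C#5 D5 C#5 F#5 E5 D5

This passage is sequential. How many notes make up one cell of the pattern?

Try groups of 5 (3 cells in 15 notes):
B4 A4 D5 C#5 B4 | C#5 B4 E5 D5 C#5 | D5 C#5 F#5 E5 D5
Each cell is the previous one up a 2nd — so the unit is 5 notes.

5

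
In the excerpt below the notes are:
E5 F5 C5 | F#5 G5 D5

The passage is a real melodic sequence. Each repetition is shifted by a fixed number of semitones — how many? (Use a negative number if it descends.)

2

Unit = 3 notes; the statements start on E5, F#5, moving up a 2nd each time.
Counting half-steps from E5 to F#5: 2.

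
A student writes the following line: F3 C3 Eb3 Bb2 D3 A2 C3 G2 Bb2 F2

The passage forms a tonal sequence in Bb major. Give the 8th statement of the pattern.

F2 C2

With a 2-note motive the entries are F3, Eb3, D3, C3, Bb2, each down a 2nd from the previous.
Continuing the starts: A2 → G2 → F2.
Statement 8 starts on F2 and keeps the same diatonic contour: F2 C2.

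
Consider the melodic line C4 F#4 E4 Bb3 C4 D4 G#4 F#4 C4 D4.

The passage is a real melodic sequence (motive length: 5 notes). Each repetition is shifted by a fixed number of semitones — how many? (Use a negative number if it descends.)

Taking 5-note groups, the heads are C4, D4: the pattern moves up a 2nd.
C4→D4 is 62 − 60 = 2 semitones.

2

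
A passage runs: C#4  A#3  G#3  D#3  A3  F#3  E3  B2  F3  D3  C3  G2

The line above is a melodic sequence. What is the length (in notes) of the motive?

Try groups of 4 (3 cells in 12 notes):
C#4 A#3 G#3 D#3 | A3 F#3 E3 B2 | F3 D3 C3 G2
That's a consistent down a 3rd shift per cell, and no other grouping gives one.

4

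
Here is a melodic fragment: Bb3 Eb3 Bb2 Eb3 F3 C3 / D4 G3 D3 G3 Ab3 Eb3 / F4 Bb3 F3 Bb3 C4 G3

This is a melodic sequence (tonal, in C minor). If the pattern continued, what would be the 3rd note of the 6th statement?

Eb4

With 6-note cells, note 3 of each statement runs Bb2, D3, F3.
Extending up a 3rd: Ab3 → C4 → Eb4.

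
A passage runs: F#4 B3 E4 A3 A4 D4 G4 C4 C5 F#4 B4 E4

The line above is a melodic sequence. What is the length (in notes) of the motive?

4

12 notes total. Splitting into 3 groups of 4:
F#4 B3 E4 A3 | A4 D4 G4 C4 | C5 F#4 B4 E4
That's a consistent up a 3rd shift per cell, and no other grouping gives one.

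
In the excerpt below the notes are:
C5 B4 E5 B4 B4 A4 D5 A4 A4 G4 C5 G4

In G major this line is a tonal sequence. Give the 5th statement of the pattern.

Unit = 4 notes; the statements start on C5, B4, A4, moving down a 2nd each time.
Continuing the starts: G4 → F#4.
Statement 5 starts on F#4 and keeps the same diatonic contour: F#4 E4 A4 E4.

F#4 E4 A4 E4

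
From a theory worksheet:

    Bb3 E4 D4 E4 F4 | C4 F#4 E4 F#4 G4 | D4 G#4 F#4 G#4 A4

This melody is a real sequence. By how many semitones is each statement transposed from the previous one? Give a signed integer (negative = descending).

With a 5-note motive the entries are Bb3, C4, D4, each up a 2nd from the previous.
Bb3 to C4 spans +2 semitones.

2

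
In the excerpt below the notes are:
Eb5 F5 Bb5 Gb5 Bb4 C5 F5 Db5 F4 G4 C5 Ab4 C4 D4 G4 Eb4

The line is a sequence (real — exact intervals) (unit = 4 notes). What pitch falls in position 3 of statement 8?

B2

Grouping in 4s, the 3rd note of each cell is Bb5, F5, C5, G4.
Each moves down a 4th. Continuing: D4 → A3 → E3 → B2.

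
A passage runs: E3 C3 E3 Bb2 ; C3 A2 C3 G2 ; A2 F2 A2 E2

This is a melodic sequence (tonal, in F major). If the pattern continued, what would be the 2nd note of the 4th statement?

D2

With 4-note cells, note 2 of each statement runs C3, A2, F2.
From F2, down a 3rd gives D2.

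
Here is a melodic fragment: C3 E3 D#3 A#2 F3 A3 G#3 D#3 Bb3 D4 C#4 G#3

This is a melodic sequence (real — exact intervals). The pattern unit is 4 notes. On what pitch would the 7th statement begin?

The 4-note cells begin on C3, F3, Bb3 — each up a 4th from the last.
Continuing: Eb4 → Ab4 → Db5 → Gb5. Statement 7 starts on Gb5.

Gb5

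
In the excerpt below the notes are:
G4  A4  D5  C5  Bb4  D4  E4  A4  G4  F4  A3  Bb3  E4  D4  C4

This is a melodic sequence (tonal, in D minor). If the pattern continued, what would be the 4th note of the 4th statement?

The unit is 5 notes. Position-4 pitches of the 3 shown cells: C5, G4, D4.
From D4, down a 4th gives A3.

A3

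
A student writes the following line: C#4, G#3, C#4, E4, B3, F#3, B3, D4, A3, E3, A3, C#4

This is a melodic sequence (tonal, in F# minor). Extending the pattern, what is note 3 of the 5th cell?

Grouping in 4s, the 3rd note of each cell is C#4, B3, A3.
Extending down a 2nd: G#3 → F#3.

F#3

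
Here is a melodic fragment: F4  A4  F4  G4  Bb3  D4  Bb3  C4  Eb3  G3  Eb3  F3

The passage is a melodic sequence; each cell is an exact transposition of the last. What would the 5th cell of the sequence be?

With a 4-note motive the entries are F4, Bb3, Eb3, each down a 5th from the previous.
Continuing the starts: Ab2 → Db2.
So cell 5 is Db2 F2 Db2 Eb2.

Db2 F2 Db2 Eb2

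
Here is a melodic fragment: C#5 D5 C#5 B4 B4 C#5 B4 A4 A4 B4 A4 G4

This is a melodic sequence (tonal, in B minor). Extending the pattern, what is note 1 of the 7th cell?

D4

Grouping in 4s, the 1st note of each cell is C#5, B4, A4.
Extending down a 2nd: G4 → F#4 → E4 → D4.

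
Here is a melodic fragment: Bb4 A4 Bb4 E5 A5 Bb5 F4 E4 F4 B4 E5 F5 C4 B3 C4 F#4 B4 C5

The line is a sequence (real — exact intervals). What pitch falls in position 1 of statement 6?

Grouping in 6s, the 1st note of each cell is Bb4, F4, C4.
Each moves down a 4th. Continuing: G3 → D3 → A2.

A2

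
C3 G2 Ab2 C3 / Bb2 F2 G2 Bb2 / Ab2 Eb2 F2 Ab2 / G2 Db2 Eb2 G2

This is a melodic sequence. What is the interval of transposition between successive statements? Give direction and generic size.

down a 2nd

Unit = 4 notes; the statements start on C3, Bb2, Ab2, G2, moving down a 2nd each time.
C3 to Bb2 is down a 2nd.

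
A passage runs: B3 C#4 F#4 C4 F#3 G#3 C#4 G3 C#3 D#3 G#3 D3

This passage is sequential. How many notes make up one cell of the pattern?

There are 12 notes; a 4-note unit gives 3 cells:
B3 C#4 F#4 C4 | F#3 G#3 C#4 G3 | C#3 D#3 G#3 D3
That's a consistent down a 4th shift per cell, and no other grouping gives one.

4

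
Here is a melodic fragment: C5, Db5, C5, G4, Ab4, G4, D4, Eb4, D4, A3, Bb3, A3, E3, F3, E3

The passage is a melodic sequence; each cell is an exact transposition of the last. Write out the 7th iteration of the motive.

F#2 G2 F#2

Taking 3-note groups, the heads are C5, G4, D4, A3, E3: the pattern moves down a 4th.
Continuing the starts: B2 → F#2.
Statement 7 starts on F#2 and keeps the same exact contour: F#2 G2 F#2.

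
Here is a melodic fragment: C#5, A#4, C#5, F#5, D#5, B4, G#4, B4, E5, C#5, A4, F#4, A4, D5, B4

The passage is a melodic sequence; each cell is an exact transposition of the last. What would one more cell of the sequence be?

G4 E4 G4 C5 A4

Unit = 5 notes; the statements start on C#5, B4, A4, moving down a 2nd each time.
Statement 4 starts on G4 and keeps the same exact contour: G4 E4 G4 C5 A4.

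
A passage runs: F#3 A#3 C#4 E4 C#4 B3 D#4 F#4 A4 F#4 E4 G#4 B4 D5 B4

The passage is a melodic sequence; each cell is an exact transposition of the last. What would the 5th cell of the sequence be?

With a 5-note motive the entries are F#3, B3, E4, each up a 4th from the previous.
Carrying on: A4 → D5.
From D5 the exact shape gives D5 F#5 A5 C6 A5.

D5 F#5 A5 C6 A5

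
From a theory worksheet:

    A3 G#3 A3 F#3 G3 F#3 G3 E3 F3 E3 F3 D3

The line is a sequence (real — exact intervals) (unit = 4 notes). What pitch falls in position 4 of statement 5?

Bb2

Grouping in 4s, the 4th note of each cell is F#3, E3, D3.
Extending down a 2nd: C3 → Bb2.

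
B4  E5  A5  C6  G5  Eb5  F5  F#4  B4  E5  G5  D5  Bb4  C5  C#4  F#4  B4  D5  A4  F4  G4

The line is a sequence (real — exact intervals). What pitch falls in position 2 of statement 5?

G#3

Grouping in 7s, the 2nd note of each cell is E5, B4, F#4.
Each moves down a 4th. Continuing: C#4 → G#3.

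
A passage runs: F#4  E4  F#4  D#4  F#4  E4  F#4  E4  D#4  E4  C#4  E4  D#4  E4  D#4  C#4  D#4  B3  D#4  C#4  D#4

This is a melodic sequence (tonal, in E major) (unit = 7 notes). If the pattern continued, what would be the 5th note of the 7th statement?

The unit is 7 notes. Position-5 pitches of the 3 shown cells: F#4, E4, D#4.
Each moves down a 2nd. Continuing: C#4 → B3 → A3 → G#3.

G#3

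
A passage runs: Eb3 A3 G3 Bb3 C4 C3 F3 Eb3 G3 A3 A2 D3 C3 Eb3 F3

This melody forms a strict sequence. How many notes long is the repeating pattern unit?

5

Try groups of 5 (3 cells in 15 notes):
Eb3 A3 G3 Bb3 C4 | C3 F3 Eb3 G3 A3 | A2 D3 C3 Eb3 F3
That's a consistent down a 3rd shift per cell, and no other grouping gives one.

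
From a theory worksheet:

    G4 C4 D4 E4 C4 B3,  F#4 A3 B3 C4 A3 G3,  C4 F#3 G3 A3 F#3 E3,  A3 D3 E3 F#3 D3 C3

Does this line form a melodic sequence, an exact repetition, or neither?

Note 1 of cell 2 is F#4; if this were a sequence it would be E4. No unit length gives a consistent transposition pattern.

neither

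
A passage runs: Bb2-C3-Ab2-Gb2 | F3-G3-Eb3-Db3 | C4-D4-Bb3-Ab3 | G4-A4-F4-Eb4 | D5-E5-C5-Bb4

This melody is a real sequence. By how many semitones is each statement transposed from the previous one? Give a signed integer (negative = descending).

7

The 4-note cells begin on Bb2, F3, C4, G4, D5 — each up a 5th from the last.
Bb2 to F3 spans +7 semitones.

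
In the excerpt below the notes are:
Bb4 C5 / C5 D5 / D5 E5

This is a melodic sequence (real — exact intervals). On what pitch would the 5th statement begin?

F#5

Taking 2-note groups, the heads are Bb4, C5, D5: the pattern moves up a 2nd.
Extending the heads up a 2nd: E5 → F#5.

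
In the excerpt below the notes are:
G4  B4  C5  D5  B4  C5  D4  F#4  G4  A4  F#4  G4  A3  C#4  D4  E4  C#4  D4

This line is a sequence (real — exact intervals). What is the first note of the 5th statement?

B2

With a 6-note motive the entries are G4, D4, A3, each down a 4th from the previous.
Continuing: E3 → B2. Statement 5 starts on B2.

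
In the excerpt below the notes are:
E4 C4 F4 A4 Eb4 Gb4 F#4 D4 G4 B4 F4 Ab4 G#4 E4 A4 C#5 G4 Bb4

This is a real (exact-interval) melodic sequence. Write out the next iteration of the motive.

The 6-note cells begin on E4, F#4, G#4 — each up a 2nd from the last.
So cell 4 is A#4 F#4 B4 D#5 A4 C5.

A#4 F#4 B4 D#5 A4 C5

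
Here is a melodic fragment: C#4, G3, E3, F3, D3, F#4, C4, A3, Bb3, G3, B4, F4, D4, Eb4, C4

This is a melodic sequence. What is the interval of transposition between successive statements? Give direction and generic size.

up a 4th

Unit = 5 notes; the statements start on C#4, F#4, B4, moving up a 4th each time.
C#4 to F#4 is up a 4th.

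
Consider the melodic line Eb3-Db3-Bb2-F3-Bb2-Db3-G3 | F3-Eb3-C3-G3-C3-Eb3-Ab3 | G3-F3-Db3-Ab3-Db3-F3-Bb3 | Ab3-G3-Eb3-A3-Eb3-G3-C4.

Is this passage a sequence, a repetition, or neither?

neither

Note 4 of cell 4 is A3; if this were a sequence it would be Bb3. No unit length gives a consistent transposition pattern.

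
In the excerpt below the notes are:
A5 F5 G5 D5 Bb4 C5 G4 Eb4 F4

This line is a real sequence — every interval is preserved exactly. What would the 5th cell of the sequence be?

Taking 3-note groups, the heads are A5, D5, G4: the pattern moves down a 5th.
Extending down a 5th: C4 → F3.
From F3 the exact shape gives F3 Db3 Eb3.

F3 Db3 Eb3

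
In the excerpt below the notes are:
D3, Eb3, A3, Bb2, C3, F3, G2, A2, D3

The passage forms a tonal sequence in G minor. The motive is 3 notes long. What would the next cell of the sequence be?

Eb2 F2 Bb2

Taking 3-note groups, the heads are D3, Bb2, G2: the pattern moves down a 3rd.
Statement 4 starts on Eb2 and keeps the same diatonic contour: Eb2 F2 Bb2.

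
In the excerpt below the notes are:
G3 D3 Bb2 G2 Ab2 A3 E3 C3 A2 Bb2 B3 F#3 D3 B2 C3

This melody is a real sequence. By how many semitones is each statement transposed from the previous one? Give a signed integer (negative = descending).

2

Taking 5-note groups, the heads are G3, A3, B3: the pattern moves up a 2nd.
G3→A3 is 57 − 55 = 2 semitones.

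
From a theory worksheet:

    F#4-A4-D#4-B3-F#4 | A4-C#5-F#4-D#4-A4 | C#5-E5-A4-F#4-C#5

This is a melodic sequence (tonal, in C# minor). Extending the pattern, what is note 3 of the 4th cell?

C#5

Grouping in 5s, the 3rd note of each cell is D#4, F#4, A4.
From A4, up a 3rd gives C#5.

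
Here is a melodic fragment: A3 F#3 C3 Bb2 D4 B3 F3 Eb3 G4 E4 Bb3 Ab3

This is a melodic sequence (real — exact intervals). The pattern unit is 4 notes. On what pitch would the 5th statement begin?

The 4-note cells begin on A3, D4, G4 — each up a 4th from the last.
Extending the heads up a 4th: C5 → F5.

F5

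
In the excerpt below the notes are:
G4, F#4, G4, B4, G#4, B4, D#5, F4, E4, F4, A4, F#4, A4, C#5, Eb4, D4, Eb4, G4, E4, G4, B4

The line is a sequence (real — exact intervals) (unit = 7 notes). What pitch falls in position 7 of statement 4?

The unit is 7 notes. Position-7 pitches of the 3 shown cells: D#5, C#5, B4.
One more down a 2nd gives A4.

A4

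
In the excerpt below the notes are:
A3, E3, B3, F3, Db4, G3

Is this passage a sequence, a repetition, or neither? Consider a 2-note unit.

neither

Note 1 of cell 3 is Db4; if this were a sequence it would be C4. No unit length gives a consistent transposition pattern.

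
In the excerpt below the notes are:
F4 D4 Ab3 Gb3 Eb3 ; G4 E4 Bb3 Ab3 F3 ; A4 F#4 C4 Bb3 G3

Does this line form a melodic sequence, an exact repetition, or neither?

sequence

Each 5-note cell is the previous one transposed up a 2nd.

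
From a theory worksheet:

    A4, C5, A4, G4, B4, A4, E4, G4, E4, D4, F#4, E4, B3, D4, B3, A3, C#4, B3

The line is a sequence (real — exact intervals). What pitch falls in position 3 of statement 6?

With 6-note cells, note 3 of each statement runs A4, E4, B3.
Each moves down a 4th. Continuing: F#3 → C#3 → G#2.

G#2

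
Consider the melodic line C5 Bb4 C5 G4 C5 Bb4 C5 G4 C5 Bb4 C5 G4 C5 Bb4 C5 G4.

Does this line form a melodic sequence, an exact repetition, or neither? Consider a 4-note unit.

repetition

Each 4-note cell is identical (C5 Bb4 C5 G4), restated at the same pitch.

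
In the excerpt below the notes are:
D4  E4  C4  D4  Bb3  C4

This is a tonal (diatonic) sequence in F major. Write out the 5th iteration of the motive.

G3 A3

With a 2-note motive the entries are D4, C4, Bb3, each down a 2nd from the previous.
Continuing the starts: A3 → G3.
From G3 the diatonic shape gives G3 A3.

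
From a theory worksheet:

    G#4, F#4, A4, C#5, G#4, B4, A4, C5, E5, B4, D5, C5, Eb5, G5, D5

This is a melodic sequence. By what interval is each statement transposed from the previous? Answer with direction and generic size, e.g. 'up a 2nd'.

Taking 5-note groups, the heads are G#4, B4, D5: the pattern moves up a 3rd.
From G#4 to B4: up a 3rd.

up a 3rd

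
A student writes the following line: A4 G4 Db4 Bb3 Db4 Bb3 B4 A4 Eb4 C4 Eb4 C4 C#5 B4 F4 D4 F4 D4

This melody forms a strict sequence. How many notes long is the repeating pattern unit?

Try groups of 6 (3 cells in 18 notes):
A4 G4 Db4 Bb3 Db4 Bb3 | B4 A4 Eb4 C4 Eb4 C4 | C#5 B4 F4 D4 F4 D4
Each cell is the previous one up a 2nd — so the unit is 6 notes.

6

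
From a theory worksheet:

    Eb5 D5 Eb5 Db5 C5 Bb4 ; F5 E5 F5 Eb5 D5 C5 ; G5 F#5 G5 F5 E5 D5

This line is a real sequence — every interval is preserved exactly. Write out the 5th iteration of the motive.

Taking 6-note groups, the heads are Eb5, F5, G5: the pattern moves up a 2nd.
Extending up a 2nd: A5 → B5.
From B5 the exact shape gives B5 A#5 B5 A5 G#5 F#5.

B5 A#5 B5 A5 G#5 F#5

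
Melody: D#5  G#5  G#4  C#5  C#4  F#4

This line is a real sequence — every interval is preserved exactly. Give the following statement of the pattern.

Taking 2-note groups, the heads are D#5, G#4, C#4: the pattern moves down a 5th.
Statement 4 starts on F#3 and keeps the same exact contour: F#3 B3.

F#3 B3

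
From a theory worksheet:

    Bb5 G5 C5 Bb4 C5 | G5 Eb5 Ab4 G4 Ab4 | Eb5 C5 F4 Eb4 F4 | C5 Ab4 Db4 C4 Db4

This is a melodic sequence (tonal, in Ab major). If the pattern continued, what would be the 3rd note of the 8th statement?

C3

The unit is 5 notes. Position-3 pitches of the 4 shown cells: C5, Ab4, F4, Db4.
Each moves down a 3rd. Continuing: Bb3 → G3 → Eb3 → C3.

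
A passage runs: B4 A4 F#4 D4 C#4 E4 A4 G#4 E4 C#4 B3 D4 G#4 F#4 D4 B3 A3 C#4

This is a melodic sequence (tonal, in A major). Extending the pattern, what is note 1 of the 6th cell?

With 6-note cells, note 1 of each statement runs B4, A4, G#4.
Carrying that down a 2nd forward: F#4 → E4 → D4.

D4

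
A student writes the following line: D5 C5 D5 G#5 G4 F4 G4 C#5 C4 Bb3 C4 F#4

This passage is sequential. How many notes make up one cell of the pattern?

4

Try groups of 4 (3 cells in 12 notes):
D5 C5 D5 G#5 | G4 F4 G4 C#5 | C4 Bb3 C4 F#4
Every group is a transposition down a 5th of the one before; no shorter unit works.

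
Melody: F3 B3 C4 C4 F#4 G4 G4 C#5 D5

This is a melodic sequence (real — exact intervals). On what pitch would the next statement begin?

D5

With a 3-note motive the entries are F3, C4, G4, each up a 5th from the previous.
The next head, up a 5th from G4, is D5.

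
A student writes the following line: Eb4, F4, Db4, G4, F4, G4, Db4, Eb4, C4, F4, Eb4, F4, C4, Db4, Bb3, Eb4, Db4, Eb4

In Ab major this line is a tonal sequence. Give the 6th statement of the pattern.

Unit = 6 notes; the statements start on Eb4, Db4, C4, moving down a 2nd each time.
Carrying on: Bb3 → Ab3 → G3.
So cell 6 is G3 Ab3 F3 Bb3 Ab3 Bb3.

G3 Ab3 F3 Bb3 Ab3 Bb3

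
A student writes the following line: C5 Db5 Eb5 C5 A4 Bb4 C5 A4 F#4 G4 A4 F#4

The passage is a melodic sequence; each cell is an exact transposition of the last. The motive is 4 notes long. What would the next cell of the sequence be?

D#4 E4 F#4 D#4

Unit = 4 notes; the statements start on C5, A4, F#4, moving down a 3rd each time.
So cell 4 is D#4 E4 F#4 D#4.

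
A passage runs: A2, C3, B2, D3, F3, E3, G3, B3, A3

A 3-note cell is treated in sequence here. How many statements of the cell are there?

3

9 notes in groups of 3 gives 9/3 = 3 statements.
Starts: A2, D3, G3 — each up a 4th.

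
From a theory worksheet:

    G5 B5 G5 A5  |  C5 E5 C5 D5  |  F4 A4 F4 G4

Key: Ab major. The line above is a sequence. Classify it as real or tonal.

real

Each cell has the same semitone pattern (4, -4, 2) — intervals are preserved exactly.
And B5 lies outside Ab major, so the sequence is real rather than tonal.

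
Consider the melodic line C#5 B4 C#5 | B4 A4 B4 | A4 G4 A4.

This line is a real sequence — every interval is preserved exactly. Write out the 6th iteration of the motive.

The 3-note cells begin on C#5, B4, A4 — each down a 2nd from the last.
Continuing the starts: G4 → F4 → Eb4.
Statement 6 starts on Eb4 and keeps the same exact contour: Eb4 Db4 Eb4.

Eb4 Db4 Eb4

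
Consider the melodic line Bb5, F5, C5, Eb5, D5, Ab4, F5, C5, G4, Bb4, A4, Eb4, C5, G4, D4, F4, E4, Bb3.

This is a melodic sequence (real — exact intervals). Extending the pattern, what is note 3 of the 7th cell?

F#2

Grouping in 6s, the 3rd note of each cell is C5, G4, D4.
Extending down a 4th: A3 → E3 → B2 → F#2.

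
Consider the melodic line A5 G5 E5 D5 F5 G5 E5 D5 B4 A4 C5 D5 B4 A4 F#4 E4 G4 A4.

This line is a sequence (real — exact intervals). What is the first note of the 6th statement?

G#3

Unit = 6 notes; the statements start on A5, E5, B4, moving down a 4th each time.
Extending the heads down a 4th: F#4 → C#4 → G#3.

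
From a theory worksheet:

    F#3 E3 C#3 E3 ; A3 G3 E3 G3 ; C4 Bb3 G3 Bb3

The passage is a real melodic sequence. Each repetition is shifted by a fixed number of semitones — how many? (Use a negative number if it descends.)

3

With a 4-note motive the entries are F#3, A3, C4, each up a 3rd from the previous.
Counting half-steps from F#3 to A3: 3.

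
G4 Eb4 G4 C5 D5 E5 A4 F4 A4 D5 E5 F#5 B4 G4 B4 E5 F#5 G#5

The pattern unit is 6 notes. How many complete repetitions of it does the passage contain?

18 notes in groups of 6 gives 18/6 = 3 statements.
Starts: G4, A4, B4 — each up a 2nd.

3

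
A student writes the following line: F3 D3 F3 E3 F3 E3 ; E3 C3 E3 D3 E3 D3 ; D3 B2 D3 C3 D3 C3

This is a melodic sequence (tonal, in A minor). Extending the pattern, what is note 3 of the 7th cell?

G2

With 6-note cells, note 3 of each statement runs F3, E3, D3.
Carrying that down a 2nd forward: C3 → B2 → A2 → G2.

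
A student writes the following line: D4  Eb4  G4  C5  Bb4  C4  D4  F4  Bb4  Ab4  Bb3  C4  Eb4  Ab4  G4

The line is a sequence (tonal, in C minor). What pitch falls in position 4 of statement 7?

Grouping in 5s, the 4th note of each cell is C5, Bb4, Ab4.
Extending down a 2nd: G4 → F4 → Eb4 → D4.

D4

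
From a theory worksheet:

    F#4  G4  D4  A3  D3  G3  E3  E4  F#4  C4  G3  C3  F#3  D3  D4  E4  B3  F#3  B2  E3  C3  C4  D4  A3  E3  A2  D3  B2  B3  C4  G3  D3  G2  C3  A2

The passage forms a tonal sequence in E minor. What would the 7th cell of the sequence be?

Unit = 7 notes; the statements start on F#4, E4, D4, C4, B3, moving down a 2nd each time.
Carrying on: A3 → G3.
So cell 7 is G3 A3 E3 B2 E2 A2 F#2.

G3 A3 E3 B2 E2 A2 F#2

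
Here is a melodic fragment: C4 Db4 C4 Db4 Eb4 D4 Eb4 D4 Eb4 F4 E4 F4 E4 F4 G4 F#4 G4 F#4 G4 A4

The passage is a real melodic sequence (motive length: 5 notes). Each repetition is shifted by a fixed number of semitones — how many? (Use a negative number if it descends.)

2

With a 5-note motive the entries are C4, D4, E4, F#4, each up a 2nd from the previous.
C4 to D4 spans +2 semitones.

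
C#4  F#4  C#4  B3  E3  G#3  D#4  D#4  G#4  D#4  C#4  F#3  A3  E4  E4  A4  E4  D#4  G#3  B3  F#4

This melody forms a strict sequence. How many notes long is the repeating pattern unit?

Try groups of 7 (3 cells in 21 notes):
C#4 F#4 C#4 B3 E3 G#3 D#4 | D#4 G#4 D#4 C#4 F#3 A3 E4 | E4 A4 E4 D#4 G#3 B3 F#4
Each cell is the previous one up a 2nd — so the unit is 7 notes.

7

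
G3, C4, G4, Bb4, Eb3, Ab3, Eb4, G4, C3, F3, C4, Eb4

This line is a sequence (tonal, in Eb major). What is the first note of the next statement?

Ab2

Taking 4-note groups, the heads are G3, Eb3, C3: the pattern moves down a 3rd.
The next head, down a 3rd from C3, is Ab2.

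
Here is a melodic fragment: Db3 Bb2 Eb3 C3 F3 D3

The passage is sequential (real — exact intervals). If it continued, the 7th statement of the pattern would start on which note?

The 2-note cells begin on Db3, Eb3, F3 — each up a 2nd from the last.
Continuing: G3 → A3 → B3 → C#4. Statement 7 starts on C#4.

C#4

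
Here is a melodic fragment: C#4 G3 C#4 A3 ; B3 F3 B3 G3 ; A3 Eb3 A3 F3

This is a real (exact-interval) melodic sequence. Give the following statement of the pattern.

G3 Db3 G3 Eb3

Unit = 4 notes; the statements start on C#4, B3, A3, moving down a 2nd each time.
Statement 4 starts on G3 and keeps the same exact contour: G3 Db3 G3 Eb3.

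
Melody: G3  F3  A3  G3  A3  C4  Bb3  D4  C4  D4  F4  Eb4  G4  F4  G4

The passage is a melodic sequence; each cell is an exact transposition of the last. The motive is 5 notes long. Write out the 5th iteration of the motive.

Eb5 Db5 F5 Eb5 F5

Taking 5-note groups, the heads are G3, C4, F4: the pattern moves up a 4th.
Continuing the starts: Bb4 → Eb5.
From Eb5 the exact shape gives Eb5 Db5 F5 Eb5 F5.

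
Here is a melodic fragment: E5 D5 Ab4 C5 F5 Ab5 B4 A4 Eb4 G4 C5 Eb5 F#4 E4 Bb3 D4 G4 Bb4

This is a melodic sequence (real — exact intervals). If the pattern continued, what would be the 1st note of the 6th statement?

D#3

Grouping in 6s, the 1st note of each cell is E5, B4, F#4.
Carrying that down a 4th forward: C#4 → G#3 → D#3.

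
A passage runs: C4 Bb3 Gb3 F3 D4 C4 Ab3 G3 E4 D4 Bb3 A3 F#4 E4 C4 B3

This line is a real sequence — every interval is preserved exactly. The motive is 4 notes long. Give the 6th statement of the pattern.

Unit = 4 notes; the statements start on C4, D4, E4, F#4, moving up a 2nd each time.
Extending up a 2nd: G#4 → A#4.
So cell 6 is A#4 G#4 E4 D#4.

A#4 G#4 E4 D#4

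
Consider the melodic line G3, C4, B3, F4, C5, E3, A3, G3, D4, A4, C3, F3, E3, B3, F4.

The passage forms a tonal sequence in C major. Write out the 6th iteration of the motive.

Taking 5-note groups, the heads are G3, E3, C3: the pattern moves down a 3rd.
Extending down a 3rd: A2 → F2 → D2.
So cell 6 is D2 G2 F2 C3 G3.

D2 G2 F2 C3 G3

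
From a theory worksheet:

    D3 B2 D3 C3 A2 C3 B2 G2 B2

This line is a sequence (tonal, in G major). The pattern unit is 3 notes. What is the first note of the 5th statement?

Taking 3-note groups, the heads are D3, C3, B2: the pattern moves down a 2nd.
Extending the heads down a 2nd: A2 → G2.

G2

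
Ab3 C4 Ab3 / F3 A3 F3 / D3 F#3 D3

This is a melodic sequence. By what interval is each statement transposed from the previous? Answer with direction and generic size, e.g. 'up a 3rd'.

down a 3rd

Unit = 3 notes; the statements start on Ab3, F3, D3, moving down a 3rd each time.
Ab3 to F3 is down a 3rd.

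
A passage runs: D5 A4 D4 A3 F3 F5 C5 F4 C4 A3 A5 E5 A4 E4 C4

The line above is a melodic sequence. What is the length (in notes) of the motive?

Try groups of 5 (3 cells in 15 notes):
D5 A4 D4 A3 F3 | F5 C5 F4 C4 A3 | A5 E5 A4 E4 C4
Each cell is the previous one up a 3rd — so the unit is 5 notes.

5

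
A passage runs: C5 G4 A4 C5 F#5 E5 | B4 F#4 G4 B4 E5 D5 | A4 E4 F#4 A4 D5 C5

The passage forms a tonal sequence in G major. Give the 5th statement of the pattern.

F#4 C4 D4 F#4 B4 A4

With a 6-note motive the entries are C5, B4, A4, each down a 2nd from the previous.
Extending down a 2nd: G4 → F#4.
So cell 5 is F#4 C4 D4 F#4 B4 A4.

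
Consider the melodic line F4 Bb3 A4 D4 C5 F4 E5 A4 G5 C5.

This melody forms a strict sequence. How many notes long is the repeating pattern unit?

2

10 notes total. Splitting into 5 groups of 2:
F4 Bb3 | A4 D4 | C5 F4 | E5 A4 | G5 C5
Every group is a transposition up a 3rd of the one before; no shorter unit works.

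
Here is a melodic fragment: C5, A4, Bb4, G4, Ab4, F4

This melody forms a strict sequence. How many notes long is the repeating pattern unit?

6 notes total. Splitting into 3 groups of 2:
C5 A4 | Bb4 G4 | Ab4 F4
Every group is a transposition down a 2nd of the one before; no shorter unit works.

2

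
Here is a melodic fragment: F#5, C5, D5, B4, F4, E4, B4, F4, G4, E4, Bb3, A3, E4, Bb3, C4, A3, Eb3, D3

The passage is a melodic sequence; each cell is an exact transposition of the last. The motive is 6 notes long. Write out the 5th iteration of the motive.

With a 6-note motive the entries are F#5, B4, E4, each down a 5th from the previous.
Continuing the starts: A3 → D3.
Statement 5 starts on D3 and keeps the same exact contour: D3 Ab2 Bb2 G2 Db2 C2.

D3 Ab2 Bb2 G2 Db2 C2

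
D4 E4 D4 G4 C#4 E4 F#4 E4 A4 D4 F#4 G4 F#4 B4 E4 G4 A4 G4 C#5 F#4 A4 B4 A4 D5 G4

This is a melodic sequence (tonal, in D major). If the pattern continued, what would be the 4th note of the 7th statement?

F#5

The unit is 5 notes. Position-4 pitches of the 5 shown cells: G4, A4, B4, C#5, D5.
Each moves up a 2nd. Continuing: E5 → F#5.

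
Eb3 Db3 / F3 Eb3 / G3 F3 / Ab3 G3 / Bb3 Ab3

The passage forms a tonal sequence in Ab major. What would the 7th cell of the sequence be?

With a 2-note motive the entries are Eb3, F3, G3, Ab3, Bb3, each up a 2nd from the previous.
Extending up a 2nd: C4 → Db4.
So cell 7 is Db4 C4.

Db4 C4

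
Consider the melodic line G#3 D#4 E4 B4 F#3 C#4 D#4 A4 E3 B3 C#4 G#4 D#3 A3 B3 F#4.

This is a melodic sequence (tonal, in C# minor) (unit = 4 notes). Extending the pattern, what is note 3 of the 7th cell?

F#3

Grouping in 4s, the 3rd note of each cell is E4, D#4, C#4, B3.
Each moves down a 2nd. Continuing: A3 → G#3 → F#3.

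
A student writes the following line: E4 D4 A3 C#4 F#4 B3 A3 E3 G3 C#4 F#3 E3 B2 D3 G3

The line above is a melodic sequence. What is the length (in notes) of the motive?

5

15 notes total. Splitting into 3 groups of 5:
E4 D4 A3 C#4 F#4 | B3 A3 E3 G3 C#4 | F#3 E3 B2 D3 G3
That's a consistent down a 4th shift per cell, and no other grouping gives one.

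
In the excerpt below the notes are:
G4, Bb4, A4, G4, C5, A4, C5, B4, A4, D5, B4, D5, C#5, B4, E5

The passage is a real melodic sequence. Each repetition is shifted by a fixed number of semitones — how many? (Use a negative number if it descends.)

Unit = 5 notes; the statements start on G4, A4, B4, moving up a 2nd each time.
G4 to A4 spans +2 semitones.

2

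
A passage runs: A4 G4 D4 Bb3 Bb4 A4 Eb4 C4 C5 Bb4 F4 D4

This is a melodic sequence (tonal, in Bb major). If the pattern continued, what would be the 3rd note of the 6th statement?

Bb4

With 4-note cells, note 3 of each statement runs D4, Eb4, F4.
Carrying that up a 2nd forward: G4 → A4 → Bb4.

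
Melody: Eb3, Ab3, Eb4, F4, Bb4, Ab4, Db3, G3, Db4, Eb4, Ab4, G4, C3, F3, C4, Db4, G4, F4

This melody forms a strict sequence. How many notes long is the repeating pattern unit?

There are 18 notes; a 6-note unit gives 3 cells:
Eb3 Ab3 Eb4 F4 Bb4 Ab4 | Db3 G3 Db4 Eb4 Ab4 G4 | C3 F3 C4 Db4 G4 F4
That's a consistent down a 2nd shift per cell, and no other grouping gives one.

6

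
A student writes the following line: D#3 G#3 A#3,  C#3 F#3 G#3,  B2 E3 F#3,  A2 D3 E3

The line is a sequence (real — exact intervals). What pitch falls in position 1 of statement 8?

The unit is 3 notes. Position-1 pitches of the 4 shown cells: D#3, C#3, B2, A2.
Carrying that down a 2nd forward: G2 → F2 → Eb2 → Db2.

Db2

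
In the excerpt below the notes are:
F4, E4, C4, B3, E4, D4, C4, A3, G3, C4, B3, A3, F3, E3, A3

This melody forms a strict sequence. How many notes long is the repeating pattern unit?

Try groups of 5 (3 cells in 15 notes):
F4 E4 C4 B3 E4 | D4 C4 A3 G3 C4 | B3 A3 F3 E3 A3
Each cell is the previous one down a 3rd — so the unit is 5 notes.

5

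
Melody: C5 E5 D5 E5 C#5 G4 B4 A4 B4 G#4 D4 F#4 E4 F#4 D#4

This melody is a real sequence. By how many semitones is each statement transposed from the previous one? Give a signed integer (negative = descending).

Unit = 5 notes; the statements start on C5, G4, D4, moving down a 4th each time.
Counting half-steps from C5 to G4: -5.

-5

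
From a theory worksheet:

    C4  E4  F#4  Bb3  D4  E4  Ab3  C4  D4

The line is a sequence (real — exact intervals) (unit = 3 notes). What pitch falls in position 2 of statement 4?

Bb3

Grouping in 3s, the 2nd note of each cell is E4, D4, C4.
From C4, down a 2nd gives Bb3.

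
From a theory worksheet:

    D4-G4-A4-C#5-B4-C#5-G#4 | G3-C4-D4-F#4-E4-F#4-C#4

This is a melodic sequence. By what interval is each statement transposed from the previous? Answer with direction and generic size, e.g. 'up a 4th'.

down a 5th

Unit = 7 notes; the statements start on D4, G3, moving down a 5th each time.
From D4 to G3: down a 5th.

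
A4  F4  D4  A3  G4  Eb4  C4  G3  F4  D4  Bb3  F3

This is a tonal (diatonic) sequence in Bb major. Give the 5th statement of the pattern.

D4 Bb3 G3 D3

The 4-note cells begin on A4, G4, F4 — each down a 2nd from the last.
Continuing the starts: Eb4 → D4.
From D4 the diatonic shape gives D4 Bb3 G3 D3.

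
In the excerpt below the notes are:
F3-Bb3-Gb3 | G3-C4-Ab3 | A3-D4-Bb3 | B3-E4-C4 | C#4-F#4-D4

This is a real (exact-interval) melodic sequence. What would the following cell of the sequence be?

Taking 3-note groups, the heads are F3, G3, A3, B3, C#4: the pattern moves up a 2nd.
Statement 6 starts on D#4 and keeps the same exact contour: D#4 G#4 E4.

D#4 G#4 E4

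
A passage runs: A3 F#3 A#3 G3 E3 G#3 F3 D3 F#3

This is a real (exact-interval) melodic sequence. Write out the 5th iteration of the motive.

Db3 Bb2 D3

Unit = 3 notes; the statements start on A3, G3, F3, moving down a 2nd each time.
Extending down a 2nd: Eb3 → Db3.
From Db3 the exact shape gives Db3 Bb2 D3.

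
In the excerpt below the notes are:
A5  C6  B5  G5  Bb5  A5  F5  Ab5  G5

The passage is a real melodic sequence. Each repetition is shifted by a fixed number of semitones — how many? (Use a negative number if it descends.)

-2

The 3-note cells begin on A5, G5, F5 — each down a 2nd from the last.
A5 to G5 spans -2 semitones.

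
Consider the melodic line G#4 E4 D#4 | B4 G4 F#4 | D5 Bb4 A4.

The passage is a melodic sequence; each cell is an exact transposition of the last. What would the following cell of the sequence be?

Taking 3-note groups, the heads are G#4, B4, D5: the pattern moves up a 3rd.
From F5 the exact shape gives F5 Db5 C5.

F5 Db5 C5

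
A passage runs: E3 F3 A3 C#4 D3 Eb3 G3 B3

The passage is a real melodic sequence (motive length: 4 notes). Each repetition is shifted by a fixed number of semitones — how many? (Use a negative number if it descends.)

-2

Taking 4-note groups, the heads are E3, D3: the pattern moves down a 2nd.
Counting half-steps from E3 to D3: -2.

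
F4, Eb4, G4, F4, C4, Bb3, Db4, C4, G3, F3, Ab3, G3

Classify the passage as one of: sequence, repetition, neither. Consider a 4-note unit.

Each 4-note cell is the previous one transposed down a 4th.

sequence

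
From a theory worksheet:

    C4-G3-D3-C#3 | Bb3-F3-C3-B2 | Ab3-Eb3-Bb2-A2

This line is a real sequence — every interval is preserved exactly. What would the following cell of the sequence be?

Gb3 Db3 Ab2 G2

Taking 4-note groups, the heads are C4, Bb3, Ab3: the pattern moves down a 2nd.
Statement 4 starts on Gb3 and keeps the same exact contour: Gb3 Db3 Ab2 G2.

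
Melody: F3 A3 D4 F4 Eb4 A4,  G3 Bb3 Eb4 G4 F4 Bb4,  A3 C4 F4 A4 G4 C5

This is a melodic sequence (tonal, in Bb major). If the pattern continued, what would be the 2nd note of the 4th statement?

Grouping in 6s, the 2nd note of each cell is A3, Bb3, C4.
From C4, up a 2nd gives D4.

D4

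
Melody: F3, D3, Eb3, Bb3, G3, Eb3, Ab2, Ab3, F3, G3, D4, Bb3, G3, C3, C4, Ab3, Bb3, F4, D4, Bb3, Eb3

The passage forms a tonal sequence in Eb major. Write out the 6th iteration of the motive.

With a 7-note motive the entries are F3, Ab3, C4, each up a 3rd from the previous.
Continuing the starts: Eb4 → G4 → Bb4.
So cell 6 is Bb4 G4 Ab4 Eb5 C5 Ab4 D4.

Bb4 G4 Ab4 Eb5 C5 Ab4 D4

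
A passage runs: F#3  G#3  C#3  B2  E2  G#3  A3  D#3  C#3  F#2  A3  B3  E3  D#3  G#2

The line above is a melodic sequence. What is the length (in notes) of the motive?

5

There are 15 notes; a 5-note unit gives 3 cells:
F#3 G#3 C#3 B2 E2 | G#3 A3 D#3 C#3 F#2 | A3 B3 E3 D#3 G#2
Every group is a transposition up a 2nd of the one before; no shorter unit works.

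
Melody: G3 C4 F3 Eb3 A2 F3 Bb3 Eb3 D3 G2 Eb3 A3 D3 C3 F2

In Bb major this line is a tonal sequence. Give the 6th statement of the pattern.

With a 5-note motive the entries are G3, F3, Eb3, each down a 2nd from the previous.
Extending down a 2nd: D3 → C3 → Bb2.
From Bb2 the diatonic shape gives Bb2 Eb3 A2 G2 C2.

Bb2 Eb3 A2 G2 C2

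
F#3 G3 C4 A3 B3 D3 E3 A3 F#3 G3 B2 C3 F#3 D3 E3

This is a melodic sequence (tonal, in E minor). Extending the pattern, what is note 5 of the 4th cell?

The unit is 5 notes. Position-5 pitches of the 3 shown cells: B3, G3, E3.
From E3, down a 3rd gives C3.

C3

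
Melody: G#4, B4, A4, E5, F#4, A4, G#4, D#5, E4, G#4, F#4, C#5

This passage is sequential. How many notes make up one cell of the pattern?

There are 12 notes; a 4-note unit gives 3 cells:
G#4 B4 A4 E5 | F#4 A4 G#4 D#5 | E4 G#4 F#4 C#5
Each cell is the previous one down a 2nd — so the unit is 4 notes.

4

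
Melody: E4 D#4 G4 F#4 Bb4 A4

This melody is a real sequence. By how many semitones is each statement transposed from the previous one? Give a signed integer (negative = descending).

3

With a 2-note motive the entries are E4, G4, Bb4, each up a 3rd from the previous.
E4→G4 is 67 − 64 = 3 semitones.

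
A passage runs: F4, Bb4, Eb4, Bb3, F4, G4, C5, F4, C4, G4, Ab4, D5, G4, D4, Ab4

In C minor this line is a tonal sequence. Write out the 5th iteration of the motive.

C5 F5 Bb4 F4 C5

Unit = 5 notes; the statements start on F4, G4, Ab4, moving up a 2nd each time.
Extending up a 2nd: Bb4 → C5.
Statement 5 starts on C5 and keeps the same diatonic contour: C5 F5 Bb4 F4 C5.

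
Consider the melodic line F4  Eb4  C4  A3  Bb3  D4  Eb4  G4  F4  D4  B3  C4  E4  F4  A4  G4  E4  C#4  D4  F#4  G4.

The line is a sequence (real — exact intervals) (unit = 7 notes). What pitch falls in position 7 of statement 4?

A4

The unit is 7 notes. Position-7 pitches of the 3 shown cells: Eb4, F4, G4.
From G4, up a 2nd gives A4.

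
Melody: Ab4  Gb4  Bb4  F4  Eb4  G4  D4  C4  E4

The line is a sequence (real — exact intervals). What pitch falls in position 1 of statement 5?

G#3

Grouping in 3s, the 1st note of each cell is Ab4, F4, D4.
Extending down a 3rd: B3 → G#3.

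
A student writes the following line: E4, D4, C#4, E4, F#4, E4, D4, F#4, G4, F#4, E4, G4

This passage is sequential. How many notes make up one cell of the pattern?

4

There are 12 notes; a 4-note unit gives 3 cells:
E4 D4 C#4 E4 | F#4 E4 D4 F#4 | G4 F#4 E4 G4
Each cell is the previous one up a 2nd — so the unit is 4 notes.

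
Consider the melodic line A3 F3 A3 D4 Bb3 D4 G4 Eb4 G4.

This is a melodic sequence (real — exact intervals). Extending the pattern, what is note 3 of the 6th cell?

With 3-note cells, note 3 of each statement runs A3, D4, G4.
Carrying that up a 4th forward: C5 → F5 → Bb5.

Bb5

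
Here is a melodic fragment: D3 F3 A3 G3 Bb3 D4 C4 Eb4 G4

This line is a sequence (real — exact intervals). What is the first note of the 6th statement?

Eb5

With a 3-note motive the entries are D3, G3, C4, each up a 4th from the previous.
Continuing: F4 → Bb4 → Eb5. Statement 6 starts on Eb5.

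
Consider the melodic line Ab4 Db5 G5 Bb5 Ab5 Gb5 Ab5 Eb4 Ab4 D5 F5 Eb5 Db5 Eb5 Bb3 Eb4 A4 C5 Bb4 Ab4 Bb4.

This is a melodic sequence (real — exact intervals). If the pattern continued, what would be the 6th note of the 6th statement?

Grouping in 7s, the 6th note of each cell is Gb5, Db5, Ab4.
Carrying that down a 4th forward: Eb4 → Bb3 → F3.

F3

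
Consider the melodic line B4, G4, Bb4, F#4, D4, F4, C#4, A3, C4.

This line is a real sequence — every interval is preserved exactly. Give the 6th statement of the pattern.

Unit = 3 notes; the statements start on B4, F#4, C#4, moving down a 4th each time.
Continuing the starts: G#3 → D#3 → A#2.
So cell 6 is A#2 F#2 A2.

A#2 F#2 A2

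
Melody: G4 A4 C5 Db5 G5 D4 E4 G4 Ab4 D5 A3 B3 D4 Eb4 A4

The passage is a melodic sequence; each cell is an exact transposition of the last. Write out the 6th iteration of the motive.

F#2 G#2 B2 C3 F#3

Taking 5-note groups, the heads are G4, D4, A3: the pattern moves down a 4th.
Extending down a 4th: E3 → B2 → F#2.
So cell 6 is F#2 G#2 B2 C3 F#3.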